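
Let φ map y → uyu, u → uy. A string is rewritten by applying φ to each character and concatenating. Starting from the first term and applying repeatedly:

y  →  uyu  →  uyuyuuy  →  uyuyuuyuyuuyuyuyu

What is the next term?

Applying the rule to each of the 17 symbols of uyuyuuyuyuuyuyuyu gives the pieces uy uyu uy uyu uy uy uyu uy uyu uy uy uyu uy uyu uy uyu uy, which concatenate to the answer.

uyuyuuyuyuuyuyuyuuyuyuuyuyuyuuyuyuuyuyuuy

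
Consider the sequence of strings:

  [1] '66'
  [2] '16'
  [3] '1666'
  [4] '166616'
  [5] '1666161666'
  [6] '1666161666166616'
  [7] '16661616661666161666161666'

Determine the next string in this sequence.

From term 3 onward, concatenate the last term with the second-to-last: 16·66 = 1666, 1666·16 = 166616, …
So term 8 is 16661616661666161666161666·1666161666166616.

166616166616661616661616661666161666166616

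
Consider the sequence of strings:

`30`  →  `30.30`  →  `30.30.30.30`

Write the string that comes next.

30.30.30.30.30.30.30.30

Every step duplicates the string with '.' between the halves.
One more doubling of 30.30.30.30 gives the answer.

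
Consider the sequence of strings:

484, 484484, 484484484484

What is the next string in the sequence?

Each string is two copies of the previous one concatenated.
One more doubling of 484484484484 gives the answer.

484484484484484484484484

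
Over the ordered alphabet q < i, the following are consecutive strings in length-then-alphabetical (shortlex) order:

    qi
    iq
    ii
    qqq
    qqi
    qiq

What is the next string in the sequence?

qii

Treat qiq as a base-2 numeral over the given alphabet and add one, carrying through any trailing i's.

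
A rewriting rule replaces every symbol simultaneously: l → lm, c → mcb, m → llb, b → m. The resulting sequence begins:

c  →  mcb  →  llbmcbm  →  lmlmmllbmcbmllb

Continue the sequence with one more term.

Rewriting the 15 symbols of lmlmmllbmcbmllb one by one yields lm llb lm llb llb lm lm m llb mcb m llb lm lm m; concatenated:

lmllblmllbllblmlmmllbmcbmllblmlmm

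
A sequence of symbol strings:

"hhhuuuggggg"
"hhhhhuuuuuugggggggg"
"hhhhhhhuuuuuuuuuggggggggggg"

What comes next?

hhhhhhhhhuuuuuuuuuuuugggggggggggggg

Each string has the form h^{2n+1} u^{3n} g^{3n+2} (n = 1, 2, …).
For the next term, n = 4, so the run lengths are 9, 12, 14.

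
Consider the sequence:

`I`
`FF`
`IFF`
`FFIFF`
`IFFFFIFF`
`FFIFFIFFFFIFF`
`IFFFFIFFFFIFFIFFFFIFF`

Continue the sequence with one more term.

Each term (from the third on) is the two preceding terms concatenated in order: term 3 = I·FF = IFF.
The next term joins FFIFFIFFFFIFF and IFFFFIFFFFIFFIFFFFIFF.

FFIFFIFFFFIFFIFFFFIFFFFIFFIFFFFIFF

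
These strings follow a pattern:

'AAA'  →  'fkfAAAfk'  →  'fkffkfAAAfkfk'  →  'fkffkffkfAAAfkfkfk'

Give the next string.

Each term wraps the previous one in fkf on the left and fk on the right.
So the next term is fkf·fkffkffkfAAAfkfkfk·fk.

fkffkffkffkfAAAfkfkfkfk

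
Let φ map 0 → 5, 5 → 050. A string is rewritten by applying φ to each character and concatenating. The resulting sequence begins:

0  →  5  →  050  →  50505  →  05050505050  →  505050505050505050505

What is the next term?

Rewriting the 21 symbols of 505050505050505050505 one by one yields 050 5 050 5 050 5 050 5 050 5 050 5 050 5 050 5 050 5 050 5 050; concatenated:

0505050505050505050505050505050505050505050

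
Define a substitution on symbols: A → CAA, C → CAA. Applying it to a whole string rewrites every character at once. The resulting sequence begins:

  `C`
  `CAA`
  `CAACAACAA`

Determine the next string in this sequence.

Apply φ to CAACAACAA symbol by symbol: C→CAA, A→CAA, A→CAA, C→CAA, A→CAA, A→CAA, C→CAA, A→CAA, A→CAA; joined: CAA CAA CAA CAA CAA CAA CAA CAA CAA.

CAACAACAACAACAACAACAACAACAA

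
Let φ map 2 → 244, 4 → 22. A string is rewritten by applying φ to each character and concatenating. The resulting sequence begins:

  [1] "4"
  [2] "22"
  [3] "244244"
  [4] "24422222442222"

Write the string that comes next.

24422222442442442442442222244244244244

φ(24422222442222) expands symbol-by-symbol to 244 22 22 244 244 244 244 244 22 22 244 244 244 244; joining the 14 pieces gives the next term.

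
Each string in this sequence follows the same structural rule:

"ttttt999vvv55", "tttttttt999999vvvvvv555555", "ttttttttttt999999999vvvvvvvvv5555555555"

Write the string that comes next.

Reading off run lengths: t runs 5, 8, 11; 9 runs 3, 6, 9; v runs 3, 6, 9; 5 runs 2, 6, 10 — each is linear in n (n = 1, 2, …).
At n = 4 the blocks have lengths 14, 12, 12, 14.

tttttttttttttt999999999999vvvvvvvvvvvv55555555555555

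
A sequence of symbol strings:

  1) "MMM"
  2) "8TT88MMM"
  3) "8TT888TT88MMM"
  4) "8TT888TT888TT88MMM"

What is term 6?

Each term is the previous one with 8TT88 prepended.
From 8TT888TT888TT88MMM, 2 further steps: 8TT888TT888TT88MMM → 8TT888TT888TT888TT88MMM → (answer).

8TT888TT888TT888TT888TT88MMM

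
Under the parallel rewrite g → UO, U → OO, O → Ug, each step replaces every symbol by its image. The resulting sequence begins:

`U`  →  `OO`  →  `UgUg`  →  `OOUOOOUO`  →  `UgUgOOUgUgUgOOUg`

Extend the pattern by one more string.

φ(UgUgOOUgUgUgOOUg) expands symbol-by-symbol to OO UO OO UO Ug Ug OO UO OO UO OO UO Ug Ug OO UO; joining the 16 pieces gives the next term.

OOUOOOUOUgUgOOUOOOUOOOUOUgUgOOUO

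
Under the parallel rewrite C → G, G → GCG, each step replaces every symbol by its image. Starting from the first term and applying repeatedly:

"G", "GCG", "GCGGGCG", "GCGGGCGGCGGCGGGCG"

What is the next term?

Rewriting the 17 symbols of GCGGGCGGCGGCGGGCG one by one yields GCG G GCG GCG GCG G GCG GCG G GCG GCG G GCG GCG GCG G GCG; concatenated:

GCGGGCGGCGGCGGGCGGCGGGCGGCGGGCGGCGGCGGGCG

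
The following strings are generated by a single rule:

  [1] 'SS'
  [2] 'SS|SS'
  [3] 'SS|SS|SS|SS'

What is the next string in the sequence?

SS|SS|SS|SS|SS|SS|SS|SS

Every step duplicates the string with '|' between the halves.
One more doubling of SS|SS|SS|SS gives the answer.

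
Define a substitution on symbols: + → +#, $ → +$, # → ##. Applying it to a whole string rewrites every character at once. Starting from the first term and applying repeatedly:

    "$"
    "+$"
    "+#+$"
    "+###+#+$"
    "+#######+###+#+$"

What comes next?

+###############+#######+###+#+$

Replace each of the 16 characters of +#######+###+#+$ in place — +# ## ## ## ## ## ## ## +# ## ## ## +# ## +# +$ — and concatenate.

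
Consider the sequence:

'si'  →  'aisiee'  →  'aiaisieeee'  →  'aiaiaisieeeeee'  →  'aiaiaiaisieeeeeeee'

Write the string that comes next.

Every step adds ai to the front and ee to the end of the previous string.
One more step from aiaiaiaisieeeeeeee gives the answer.

aiaiaiaiaisieeeeeeeeee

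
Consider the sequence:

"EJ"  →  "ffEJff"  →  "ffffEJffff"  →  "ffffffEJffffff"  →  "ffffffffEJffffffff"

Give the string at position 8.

ffffffffffffffEJffffffffffffff

Each term wraps the previous one in ff on the left and ff on the right.
From ffffffffEJffffffff, 3 further steps: ffffffffEJffffffff → ffffffffffEJffffffffff → ffffffffffffEJffffffffffff → (answer).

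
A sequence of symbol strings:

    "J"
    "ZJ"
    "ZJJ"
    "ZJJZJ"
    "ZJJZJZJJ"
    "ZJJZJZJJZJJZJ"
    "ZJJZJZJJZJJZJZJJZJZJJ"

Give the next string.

This is a Fibonacci-style word recurrence s(k) = s(k−1)·s(k−2): e.g. ZJ·J = ZJJ.
Continuing: ZJJZJZJJZJJZJZJJZJZJJ · ZJJZJZJJZJJZJ gives term 8.

ZJJZJZJJZJJZJZJJZJZJJZJJZJZJJZJJZJ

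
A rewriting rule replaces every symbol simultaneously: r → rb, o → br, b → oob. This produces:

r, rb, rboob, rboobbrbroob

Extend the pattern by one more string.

Rewriting each symbol of rboobbrbroob: r→rb, b→oob, o→br, o→br, b→oob, b→oob, r→rb, b→oob, r→rb, o→br, o→br, b→oob, which concatenates to rb oob br br oob oob rb oob rb br br oob.

rboobbrbrooboobrboobrbbrbroob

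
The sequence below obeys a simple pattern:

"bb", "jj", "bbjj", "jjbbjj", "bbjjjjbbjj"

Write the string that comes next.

jjbbjjbbjjjjbbjj

From term 3 onward, concatenate the second-to-last term with the last: bb·jj = bbjj, jj·bbjj = jjbbjj, …
The next term joins jjbbjj and bbjjjjbbjj.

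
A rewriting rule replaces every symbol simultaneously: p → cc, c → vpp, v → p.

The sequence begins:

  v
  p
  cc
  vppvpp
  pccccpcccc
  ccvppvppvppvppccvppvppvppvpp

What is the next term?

vppvpppccccpccccpccccpccccvppvpppccccpccccpccccpcccc

Replace each of the 28 characters of ccvppvppvppvppccvppvppvppvpp in place — vpp vpp p cc cc p cc cc p cc cc p cc cc vpp vpp p cc cc p cc cc p cc cc p cc cc — and concatenate.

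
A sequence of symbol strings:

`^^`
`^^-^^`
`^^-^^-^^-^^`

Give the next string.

s(k+1) = s(k)·-·s(k) — each term doubles the last with '-' between the halves.
So the next term is two copies of ^^-^^-^^-^^ with '-' between the halves.

^^-^^-^^-^^-^^-^^-^^-^^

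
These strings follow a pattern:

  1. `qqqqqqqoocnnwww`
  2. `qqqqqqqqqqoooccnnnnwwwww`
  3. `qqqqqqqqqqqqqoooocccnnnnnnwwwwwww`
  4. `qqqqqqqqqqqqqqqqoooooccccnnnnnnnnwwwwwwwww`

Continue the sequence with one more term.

The n-th term is 3n+1 q's then n o's then n-1 c's then 2n-2 n's then 2n-1 w's, where the shown terms are n = 2, 3, 4, 5.
For the next term, n = 6, so the run lengths are 19, 6, 5, 10, 11.

qqqqqqqqqqqqqqqqqqqoooooocccccnnnnnnnnnnwwwwwwwwwww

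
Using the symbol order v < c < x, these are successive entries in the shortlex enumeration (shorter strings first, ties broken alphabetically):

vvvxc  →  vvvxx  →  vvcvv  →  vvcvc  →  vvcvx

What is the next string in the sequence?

Treat vvcvx as a base-3 numeral over the given alphabet and add one, carrying through any trailing x's.

vvccv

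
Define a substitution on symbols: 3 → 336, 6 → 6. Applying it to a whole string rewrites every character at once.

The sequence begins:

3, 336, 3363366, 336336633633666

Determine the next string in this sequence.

Rewriting the 15 symbols of 336336633633666 one by one yields 336 336 6 336 336 6 6 336 336 6 336 336 6 6 6; concatenated:

3363366336336663363366336336666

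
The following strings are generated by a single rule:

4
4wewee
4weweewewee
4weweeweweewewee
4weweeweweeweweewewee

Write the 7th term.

4weweeweweeweweeweweeweweewewee

Every step adds wewee to the end: s(k+1) = s(k)·wewee.
From 4weweeweweeweweewewee, 2 further steps: 4weweeweweeweweewewee → 4weweeweweeweweeweweewewee → (answer).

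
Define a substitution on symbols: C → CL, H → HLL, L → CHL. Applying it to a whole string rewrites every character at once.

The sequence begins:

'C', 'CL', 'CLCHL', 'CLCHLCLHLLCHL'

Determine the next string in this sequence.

Rewriting the 13 symbols of CLCHLCLHLLCHL one by one yields CL CHL CL HLL CHL CL CHL HLL CHL CHL CL HLL CHL; concatenated:

CLCHLCLHLLCHLCLCHLHLLCHLCHLCLHLLCHL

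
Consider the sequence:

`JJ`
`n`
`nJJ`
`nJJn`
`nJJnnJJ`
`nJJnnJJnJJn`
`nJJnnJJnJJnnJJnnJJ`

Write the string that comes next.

nJJnnJJnJJnnJJnnJJnJJnnJJnJJn

This is a Fibonacci-style word recurrence s(k) = s(k−1)·s(k−2): e.g. n·JJ = nJJ.
So term 8 is nJJnnJJnJJnnJJnnJJ·nJJnnJJnJJn.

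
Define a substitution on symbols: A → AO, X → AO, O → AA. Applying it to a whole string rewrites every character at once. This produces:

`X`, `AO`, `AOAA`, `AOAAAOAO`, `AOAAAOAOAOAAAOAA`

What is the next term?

AOAAAOAOAOAAAOAAAOAAAOAOAOAAAOAO

Applying the rule to each of the 16 symbols of AOAAAOAOAOAAAOAA gives the pieces AO AA AO AO AO AA AO AA AO AA AO AO AO AA AO AO, which concatenate to the answer.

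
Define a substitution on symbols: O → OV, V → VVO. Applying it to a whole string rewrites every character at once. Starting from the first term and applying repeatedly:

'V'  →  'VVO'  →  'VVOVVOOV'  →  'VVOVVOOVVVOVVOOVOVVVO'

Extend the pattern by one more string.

Replace each of the 21 characters of VVOVVOOVVVOVVOOVOVVVO in place — VVO VVO OV VVO VVO OV OV VVO VVO VVO OV VVO VVO OV OV VVO OV VVO VVO VVO OV — and concatenate.

VVOVVOOVVVOVVOOVOVVVOVVOVVOOVVVOVVOOVOVVVOOVVVOVVOVVOOV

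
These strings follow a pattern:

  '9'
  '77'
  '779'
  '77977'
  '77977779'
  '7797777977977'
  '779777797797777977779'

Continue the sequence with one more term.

7797777977977779777797797777977977

From term 3 onward, concatenate the last term with the second-to-last: 77·9 = 779, 779·77 = 77977, …
The next term joins 779777797797777977779 and 7797777977977.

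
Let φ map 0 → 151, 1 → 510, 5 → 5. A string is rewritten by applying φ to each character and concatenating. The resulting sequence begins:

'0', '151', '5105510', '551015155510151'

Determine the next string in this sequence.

Replace each of the 15 characters of 551015155510151 in place — 5 5 510 151 510 5 510 5 5 5 510 151 510 5 510 — and concatenate.

5551015151055105555101515105510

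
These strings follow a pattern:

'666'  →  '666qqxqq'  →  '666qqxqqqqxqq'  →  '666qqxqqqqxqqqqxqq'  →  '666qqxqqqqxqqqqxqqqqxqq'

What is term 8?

666qqxqqqqxqqqqxqqqqxqqqqxqqqqxqqqqxqq

Every step adds qqxqq to the end: s(k+1) = s(k)·qqxqq.
From 666qqxqqqqxqqqqxqqqqxqq, 3 further steps: 666qqxqqqqxqqqqxqqqqxqq → 666qqxqqqqxqqqqxqqqqxqqqqxqq → 666qqxqqqqxqqqqxqqqqxqqqqxqqqqxqq → (answer).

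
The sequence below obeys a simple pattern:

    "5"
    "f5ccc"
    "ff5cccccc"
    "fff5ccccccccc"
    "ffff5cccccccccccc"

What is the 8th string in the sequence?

fffffff5ccccccccccccccccccccc

Every step adds f to the front and ccc to the end of the previous string.
From ffff5cccccccccccc, 3 further steps: ffff5cccccccccccc → fffff5ccccccccccccccc → ffffff5cccccccccccccccccc → (answer).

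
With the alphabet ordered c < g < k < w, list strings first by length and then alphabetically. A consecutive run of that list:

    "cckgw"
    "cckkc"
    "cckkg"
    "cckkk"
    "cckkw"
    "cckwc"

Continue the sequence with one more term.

Find the rightmost character of cckwc below w, bump it to the next letter, and reset everything to its right to c.

cckwg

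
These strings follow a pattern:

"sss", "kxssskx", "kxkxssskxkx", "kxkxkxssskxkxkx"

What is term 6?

kxkxkxkxkxssskxkxkxkxkx

Every step adds kx to the front and kx to the end of the previous string.
From kxkxkxssskxkxkx, 2 further steps: kxkxkxssskxkxkx → kxkxkxkxssskxkxkxkx → (answer).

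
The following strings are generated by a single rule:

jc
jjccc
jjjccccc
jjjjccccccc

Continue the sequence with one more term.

jjjjjccccccccc

Each string has the form j^{n} c^{2n-1} (n = 1, 2, …).
Setting n = 5 gives 5, 9 characters in each block.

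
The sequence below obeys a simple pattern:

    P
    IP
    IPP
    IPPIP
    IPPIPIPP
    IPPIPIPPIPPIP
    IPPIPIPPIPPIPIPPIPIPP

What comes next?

This is a Fibonacci-style word recurrence s(k) = s(k−1)·s(k−2): e.g. IP·P = IPP.
Continuing: IPPIPIPPIPPIPIPPIPIPP · IPPIPIPPIPPIP gives term 8.

IPPIPIPPIPPIPIPPIPIPPIPPIPIPPIPPIP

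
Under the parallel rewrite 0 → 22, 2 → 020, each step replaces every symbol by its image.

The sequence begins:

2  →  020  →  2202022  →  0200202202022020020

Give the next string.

22020222202022020020220202202002022020222202022

φ(0200202202022020020) expands symbol-by-symbol to 22 020 22 22 020 22 020 020 22 020 22 020 020 22 020 22 22 020 22; joining the 19 pieces gives the next term.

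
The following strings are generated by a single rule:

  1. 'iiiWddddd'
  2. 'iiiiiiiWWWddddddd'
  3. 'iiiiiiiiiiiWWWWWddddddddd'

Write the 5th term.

Each string has the form i^{4n-1} W^{2n-1} d^{2n+3} (n = 1, 2, …).
Setting n = 5 gives 19, 9, 13 characters in each block.

iiiiiiiiiiiiiiiiiiiWWWWWWWWWddddddddddddd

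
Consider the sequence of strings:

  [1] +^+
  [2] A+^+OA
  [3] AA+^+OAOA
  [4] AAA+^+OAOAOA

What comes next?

AAAA+^+OAOAOAOA

Every step adds A to the front and OA to the end of the previous string.
One more step from AAA+^+OAOAOA gives the answer.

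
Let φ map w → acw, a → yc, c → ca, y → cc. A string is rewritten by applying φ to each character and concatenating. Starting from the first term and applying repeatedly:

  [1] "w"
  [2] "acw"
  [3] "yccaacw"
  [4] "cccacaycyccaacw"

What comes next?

Applying the rule to each of the 15 symbols of cccacaycyccaacw gives the pieces ca ca ca yc ca yc cc ca cc ca ca yc yc ca acw, which concatenate to the answer.

cacacayccayccccacccacaycyccaacw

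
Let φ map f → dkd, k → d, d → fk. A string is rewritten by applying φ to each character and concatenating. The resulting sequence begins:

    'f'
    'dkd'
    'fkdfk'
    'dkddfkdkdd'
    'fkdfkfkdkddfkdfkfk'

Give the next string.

Rewriting the 18 symbols of fkdfkfkdkddfkdfkfk one by one yields dkd d fk dkd d dkd d fk d fk fk dkd d fk dkd d dkd d; concatenated:

dkddfkdkdddkddfkdfkfkdkddfkdkdddkdd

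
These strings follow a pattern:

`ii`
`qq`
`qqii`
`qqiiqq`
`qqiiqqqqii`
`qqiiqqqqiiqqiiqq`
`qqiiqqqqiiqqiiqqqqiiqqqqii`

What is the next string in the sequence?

qqiiqqqqiiqqiiqqqqiiqqqqiiqqiiqqqqiiqqiiqq

From term 3 onward, concatenate the last term with the second-to-last: qq·ii = qqii, qqii·qq = qqiiqq, …
Continuing: qqiiqqqqiiqqiiqqqqiiqqqqii · qqiiqqqqiiqqiiqq gives term 8.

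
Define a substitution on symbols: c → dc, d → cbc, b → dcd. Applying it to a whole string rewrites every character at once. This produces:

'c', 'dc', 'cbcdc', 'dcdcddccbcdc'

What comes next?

Rewriting each symbol of dcdcddccbcdc: d→cbc, c→dc, d→cbc, c→dc, d→cbc, d→cbc, c→dc, c→dc, b→dcd, c→dc, d→cbc, c→dc, which concatenates to cbc dc cbc dc cbc cbc dc dc dcd dc cbc dc.

cbcdccbcdccbccbcdcdcdcddccbcdc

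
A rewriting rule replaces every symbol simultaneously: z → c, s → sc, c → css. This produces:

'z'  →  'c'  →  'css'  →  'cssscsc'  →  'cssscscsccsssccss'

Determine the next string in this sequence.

Applying the rule to each of the 17 symbols of cssscscsccsssccss gives the pieces css sc sc sc css sc css sc css css sc sc sc css css sc sc, which concatenate to the answer.

cssscscsccsssccsssccsscssscscsccsscssscsc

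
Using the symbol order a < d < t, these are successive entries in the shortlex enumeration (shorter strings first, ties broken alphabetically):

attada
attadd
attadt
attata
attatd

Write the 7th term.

attdaa

Advancing 2 positions from attatd through attatd → attatt reaches term 7.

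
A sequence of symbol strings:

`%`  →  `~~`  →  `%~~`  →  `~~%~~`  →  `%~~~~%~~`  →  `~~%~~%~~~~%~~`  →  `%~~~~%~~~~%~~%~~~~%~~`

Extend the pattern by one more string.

This is a Fibonacci-style word recurrence s(k) = s(k−2)·s(k−1): e.g. %·~~ = %~~.
So term 8 is ~~%~~%~~~~%~~·%~~~~%~~~~%~~%~~~~%~~.

~~%~~%~~~~%~~%~~~~%~~~~%~~%~~~~%~~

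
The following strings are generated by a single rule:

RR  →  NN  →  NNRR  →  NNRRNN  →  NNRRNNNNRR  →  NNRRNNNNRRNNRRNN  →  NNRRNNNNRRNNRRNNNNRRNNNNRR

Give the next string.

NNRRNNNNRRNNRRNNNNRRNNNNRRNNRRNNNNRRNNRRNN

This is a Fibonacci-style word recurrence s(k) = s(k−1)·s(k−2): e.g. NN·RR = NNRR.
So term 8 is NNRRNNNNRRNNRRNNNNRRNNNNRR·NNRRNNNNRRNNRRNN.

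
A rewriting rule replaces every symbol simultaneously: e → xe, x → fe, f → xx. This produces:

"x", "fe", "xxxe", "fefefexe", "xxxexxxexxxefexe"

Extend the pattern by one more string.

fefefexefefefexefefefexexxxefexe

Applying the rule to each of the 16 symbols of xxxexxxexxxefexe gives the pieces fe fe fe xe fe fe fe xe fe fe fe xe xx xe fe xe, which concatenate to the answer.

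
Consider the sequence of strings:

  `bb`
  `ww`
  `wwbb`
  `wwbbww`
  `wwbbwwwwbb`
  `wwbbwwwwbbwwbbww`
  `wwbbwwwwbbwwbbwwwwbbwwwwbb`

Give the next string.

Each term (from the third on) is the previous term followed by the one before it: term 3 = ww·bb = wwbb.
So term 8 is wwbbwwwwbbwwbbwwwwbbwwwwbb·wwbbwwwwbbwwbbww.

wwbbwwwwbbwwbbwwwwbbwwwwbbwwbbwwwwbbwwbbww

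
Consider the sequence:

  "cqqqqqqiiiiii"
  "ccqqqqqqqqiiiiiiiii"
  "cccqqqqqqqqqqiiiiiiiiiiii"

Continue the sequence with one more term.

Each string has the form c^{n-1} q^{2n+2} i^{3n}, where the shown terms are n = 2, 3, 4.
Setting n = 5 gives 4, 12, 15 characters in each block.

ccccqqqqqqqqqqqqiiiiiiiiiiiiiii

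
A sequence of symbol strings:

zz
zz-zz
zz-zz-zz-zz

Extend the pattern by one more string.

Each string is two copies of the previous one joined by '-'.
So the next term is two copies of zz-zz-zz-zz with '-' between the halves.

zz-zz-zz-zz-zz-zz-zz-zz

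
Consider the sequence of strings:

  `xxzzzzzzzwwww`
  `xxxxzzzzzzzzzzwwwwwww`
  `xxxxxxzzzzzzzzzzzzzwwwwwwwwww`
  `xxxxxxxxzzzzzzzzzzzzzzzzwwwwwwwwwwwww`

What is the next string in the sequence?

The n-th term is 2n-2 x's then 3n+1 z's then 3n-2 w's, where the shown terms are n = 2, 3, 4, 5.
At n = 6 the blocks have lengths 10, 19, 16.

xxxxxxxxxxzzzzzzzzzzzzzzzzzzzwwwwwwwwwwwwwwww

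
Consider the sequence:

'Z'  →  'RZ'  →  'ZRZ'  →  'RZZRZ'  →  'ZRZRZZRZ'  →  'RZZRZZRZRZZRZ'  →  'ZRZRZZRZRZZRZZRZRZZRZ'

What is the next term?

RZZRZZRZRZZRZZRZRZZRZRZZRZZRZRZZRZ

From term 3 onward, concatenate the second-to-last term with the last: Z·RZ = ZRZ, RZ·ZRZ = RZZRZ, …
So term 8 is RZZRZZRZRZZRZ·ZRZRZZRZRZZRZZRZRZZRZ.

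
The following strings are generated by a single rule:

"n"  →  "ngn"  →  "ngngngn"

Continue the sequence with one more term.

ngngngngngngngn

s(k+1) = s(k)·g·s(k) — each term doubles the last with 'g' between the halves.
One more doubling of ngngngn gives the answer.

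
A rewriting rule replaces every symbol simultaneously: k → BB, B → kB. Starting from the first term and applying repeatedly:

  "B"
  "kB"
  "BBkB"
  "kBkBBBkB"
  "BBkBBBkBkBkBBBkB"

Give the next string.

Applying the rule to each of the 16 symbols of BBkBBBkBkBkBBBkB gives the pieces kB kB BB kB kB kB BB kB BB kB BB kB kB kB BB kB, which concatenate to the answer.

kBkBBBkBkBkBBBkBBBkBBBkBkBkBBBkB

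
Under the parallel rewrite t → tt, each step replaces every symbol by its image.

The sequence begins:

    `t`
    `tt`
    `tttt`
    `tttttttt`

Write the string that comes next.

Expanding tttttttt: t→tt, t→tt, t→tt, t→tt, t→tt, t→tt, t→tt, t→tt. Concatenated: tt tt tt tt tt tt tt tt.

tttttttttttttttt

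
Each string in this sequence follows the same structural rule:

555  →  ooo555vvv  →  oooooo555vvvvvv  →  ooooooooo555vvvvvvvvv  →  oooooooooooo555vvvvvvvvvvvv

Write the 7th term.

Every step adds ooo to the front and vvv to the end of the previous string.
From oooooooooooo555vvvvvvvvvvvv, 2 further steps: oooooooooooo555vvvvvvvvvvvv → ooooooooooooooo555vvvvvvvvvvvvvvv → (answer).

oooooooooooooooooo555vvvvvvvvvvvvvvvvvv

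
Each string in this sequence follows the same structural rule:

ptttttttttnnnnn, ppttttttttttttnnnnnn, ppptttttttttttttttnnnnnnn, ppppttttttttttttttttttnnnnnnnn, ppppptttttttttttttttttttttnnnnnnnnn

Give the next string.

Each string has the form p^{n-1} t^{3n+3} n^{n+3}, where the shown terms are n = 2, 3, 4, 5, 6.
Setting n = 7 gives 6, 24, 10 characters in each block.

ppppppttttttttttttttttttttttttnnnnnnnnnn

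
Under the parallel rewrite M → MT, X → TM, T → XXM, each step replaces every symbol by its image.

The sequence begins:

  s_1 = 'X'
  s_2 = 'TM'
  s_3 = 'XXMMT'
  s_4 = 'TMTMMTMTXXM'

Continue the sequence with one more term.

Expanding TMTMMTMTXXM: T→XXM, M→MT, T→XXM, M→MT, M→MT, T→XXM, M→MT, T→XXM, X→TM, X→TM, M→MT. Concatenated: XXM MT XXM MT MT XXM MT XXM TM TM MT.

XXMMTXXMMTMTXXMMTXXMTMTMMT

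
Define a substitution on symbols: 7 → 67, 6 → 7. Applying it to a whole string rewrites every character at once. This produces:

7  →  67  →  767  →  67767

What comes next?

76767767

Apply φ to 67767 symbol by symbol: 6→7, 7→67, 7→67, 6→7, 7→67; joined: 7 67 67 7 67.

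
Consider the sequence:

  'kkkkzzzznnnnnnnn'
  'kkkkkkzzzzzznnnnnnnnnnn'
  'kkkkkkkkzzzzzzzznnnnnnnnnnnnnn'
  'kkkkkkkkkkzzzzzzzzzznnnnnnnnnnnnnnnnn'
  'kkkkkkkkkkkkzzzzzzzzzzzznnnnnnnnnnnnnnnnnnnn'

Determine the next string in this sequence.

kkkkkkkkkkkkkkzzzzzzzzzzzzzznnnnnnnnnnnnnnnnnnnnnnn

The n-th term is 2n k's then 2n z's then 3n+2 n's, where the shown terms are n = 2, 3, 4, 5, 6.
Setting n = 7 gives 14, 14, 23 characters in each block.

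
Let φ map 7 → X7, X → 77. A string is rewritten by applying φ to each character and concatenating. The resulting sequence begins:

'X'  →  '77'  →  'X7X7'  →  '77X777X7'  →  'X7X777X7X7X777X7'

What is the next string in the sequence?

77X777X7X7X777X777X777X7X7X777X7

φ(X7X777X7X7X777X7) expands symbol-by-symbol to 77 X7 77 X7 X7 X7 77 X7 77 X7 77 X7 X7 X7 77 X7; joining the 16 pieces gives the next term.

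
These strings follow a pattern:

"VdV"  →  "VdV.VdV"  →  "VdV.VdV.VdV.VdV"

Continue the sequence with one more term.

Each string is two copies of the previous one joined by '.'.
So the next term is two copies of VdV.VdV.VdV.VdV with '.' between the halves.

VdV.VdV.VdV.VdV.VdV.VdV.VdV.VdV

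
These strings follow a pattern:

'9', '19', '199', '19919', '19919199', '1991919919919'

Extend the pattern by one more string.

199191991991919919199

Each term (from the third on) is the previous term followed by the one before it: term 3 = 19·9 = 199.
Continuing: 1991919919919 · 19919199 gives term 7.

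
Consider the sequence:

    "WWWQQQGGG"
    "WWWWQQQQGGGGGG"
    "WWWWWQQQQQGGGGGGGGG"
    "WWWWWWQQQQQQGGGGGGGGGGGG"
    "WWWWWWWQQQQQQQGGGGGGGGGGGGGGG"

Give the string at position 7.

WWWWWWWWWQQQQQQQQQGGGGGGGGGGGGGGGGGGGGG

The n-th term is n+2 W's then n+2 Q's then 3n G's (n = 1, 2, …).
At n = 7 the blocks have lengths 9, 9, 21.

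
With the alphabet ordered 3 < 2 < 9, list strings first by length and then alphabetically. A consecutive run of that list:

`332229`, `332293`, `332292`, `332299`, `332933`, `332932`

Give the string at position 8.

Advancing 2 positions from 332932 through 332932 → 332939 reaches term 8.

332923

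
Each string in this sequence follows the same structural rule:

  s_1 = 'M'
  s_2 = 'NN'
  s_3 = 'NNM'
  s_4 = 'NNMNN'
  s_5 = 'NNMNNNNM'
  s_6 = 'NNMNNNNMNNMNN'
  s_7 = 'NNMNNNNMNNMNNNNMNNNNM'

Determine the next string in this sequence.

NNMNNNNMNNMNNNNMNNNNMNNMNNNNMNNMNN

Each term (from the third on) is the previous term followed by the one before it: term 3 = NN·M = NNM.
Continuing: NNMNNNNMNNMNNNNMNNNNM · NNMNNNNMNNMNN gives term 8.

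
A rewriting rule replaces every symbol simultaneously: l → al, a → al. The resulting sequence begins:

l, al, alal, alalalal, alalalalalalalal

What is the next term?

alalalalalalalalalalalalalalalal

φ(alalalalalalalal) expands symbol-by-symbol to al al al al al al al al al al al al al al al al; joining the 16 pieces gives the next term.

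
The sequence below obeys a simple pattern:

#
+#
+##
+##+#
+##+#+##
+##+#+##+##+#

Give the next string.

Each term (from the third on) is the previous term followed by the one before it: term 3 = +#·# = +##.
The next term joins +##+#+##+##+# and +##+#+##.

+##+#+##+##+#+##+#+##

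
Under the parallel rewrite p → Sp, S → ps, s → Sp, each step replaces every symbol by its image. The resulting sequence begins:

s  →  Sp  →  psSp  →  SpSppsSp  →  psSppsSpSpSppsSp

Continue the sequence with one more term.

SpSppsSpSpSppsSppsSppsSpSpSppsSp

φ(psSppsSpSpSppsSp) expands symbol-by-symbol to Sp Sp ps Sp Sp Sp ps Sp ps Sp ps Sp Sp Sp ps Sp; joining the 16 pieces gives the next term.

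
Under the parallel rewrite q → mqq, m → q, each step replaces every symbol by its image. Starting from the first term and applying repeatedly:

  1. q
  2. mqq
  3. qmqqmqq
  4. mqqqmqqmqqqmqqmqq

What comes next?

φ(mqqqmqqmqqqmqqmqq) expands symbol-by-symbol to q mqq mqq mqq q mqq mqq q mqq mqq mqq q mqq mqq q mqq mqq; joining the 17 pieces gives the next term.

qmqqmqqmqqqmqqmqqqmqqmqqmqqqmqqmqqqmqqmqq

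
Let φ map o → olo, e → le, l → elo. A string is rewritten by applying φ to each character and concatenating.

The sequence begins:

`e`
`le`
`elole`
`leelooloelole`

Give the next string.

Rewriting the 13 symbols of leelooloelole one by one yields elo le le elo olo olo elo olo le elo olo elo le; concatenated:

eloleleeloolooloeloololeelooloelole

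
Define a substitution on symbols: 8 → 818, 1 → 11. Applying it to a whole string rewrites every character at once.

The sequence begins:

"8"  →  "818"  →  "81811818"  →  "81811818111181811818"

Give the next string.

Rewriting the 20 symbols of 81811818111181811818 one by one yields 818 11 818 11 11 818 11 818 11 11 11 11 818 11 818 11 11 818 11 818; concatenated:

818118181111818118181111111181811818111181811818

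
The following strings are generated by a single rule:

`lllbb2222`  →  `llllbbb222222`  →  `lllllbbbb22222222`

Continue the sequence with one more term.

llllllbbbbb2222222222

Term n consists of n+1 l's, followed by n b's, followed by 2n 2's, where the shown terms are n = 2, 3, 4.
At n = 5 the blocks have lengths 6, 5, 10.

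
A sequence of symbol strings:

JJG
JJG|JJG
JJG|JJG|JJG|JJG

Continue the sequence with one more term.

Every step duplicates the string with '|' between the halves.
One more doubling of JJG|JJG|JJG|JJG gives the answer.

JJG|JJG|JJG|JJG|JJG|JJG|JJG|JJG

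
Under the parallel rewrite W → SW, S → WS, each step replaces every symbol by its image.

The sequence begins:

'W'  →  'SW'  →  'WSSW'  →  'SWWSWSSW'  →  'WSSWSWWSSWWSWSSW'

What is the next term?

Applying the rule to each of the 16 symbols of WSSWSWWSSWWSWSSW gives the pieces SW WS WS SW WS SW SW WS WS SW SW WS SW WS WS SW, which concatenate to the answer.

SWWSWSSWWSSWSWWSWSSWSWWSSWWSWSSW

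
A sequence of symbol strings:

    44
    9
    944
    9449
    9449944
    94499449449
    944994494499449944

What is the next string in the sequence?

94499449449944994494499449449

This is a Fibonacci-style word recurrence s(k) = s(k−1)·s(k−2): e.g. 9·44 = 944.
Continuing: 944994494499449944 · 94499449449 gives term 8.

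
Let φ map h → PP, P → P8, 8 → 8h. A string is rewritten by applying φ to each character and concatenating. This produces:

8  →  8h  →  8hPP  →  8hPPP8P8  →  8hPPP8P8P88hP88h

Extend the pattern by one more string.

8hPPP8P8P88hP88hP88h8hPPP88h8hPP

Applying the rule to each of the 16 symbols of 8hPPP8P8P88hP88h gives the pieces 8h PP P8 P8 P8 8h P8 8h P8 8h 8h PP P8 8h 8h PP, which concatenate to the answer.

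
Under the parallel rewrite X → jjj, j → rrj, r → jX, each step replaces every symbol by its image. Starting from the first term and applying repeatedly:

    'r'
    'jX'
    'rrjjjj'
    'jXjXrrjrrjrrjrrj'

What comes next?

φ(jXjXrrjrrjrrjrrj) expands symbol-by-symbol to rrj jjj rrj jjj jX jX rrj jX jX rrj jX jX rrj jX jX rrj; joining the 16 pieces gives the next term.

rrjjjjrrjjjjjXjXrrjjXjXrrjjXjXrrjjXjXrrj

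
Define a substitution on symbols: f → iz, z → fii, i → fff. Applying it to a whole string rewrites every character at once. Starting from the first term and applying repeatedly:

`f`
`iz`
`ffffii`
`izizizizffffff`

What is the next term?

Rewriting the 14 symbols of izizizizffffff one by one yields fff fii fff fii fff fii fff fii iz iz iz iz iz iz; concatenated:

ffffiiffffiiffffiiffffiiiziziziziziz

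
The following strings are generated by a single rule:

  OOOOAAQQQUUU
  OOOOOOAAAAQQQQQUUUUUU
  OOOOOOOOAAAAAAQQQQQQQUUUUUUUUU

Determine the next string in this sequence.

The n-th term is 2n+2 O's then 2n A's then 2n+1 Q's then 3n U's (n = 1, 2, …).
At n = 4 the blocks have lengths 10, 8, 9, 12.

OOOOOOOOOOAAAAAAAAQQQQQQQQQUUUUUUUUUUUU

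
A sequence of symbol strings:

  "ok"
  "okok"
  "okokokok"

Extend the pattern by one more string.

Each string is two copies of the previous one concatenated.
So the next term is two copies of okokokok.

okokokokokokokok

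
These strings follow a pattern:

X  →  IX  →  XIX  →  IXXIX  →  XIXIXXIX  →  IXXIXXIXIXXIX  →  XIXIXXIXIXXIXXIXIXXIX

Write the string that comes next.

IXXIXXIXIXXIXXIXIXXIXIXXIXXIXIXXIX

Each term (from the third on) is the two preceding terms concatenated in order: term 3 = X·IX = XIX.
The next term joins IXXIXXIXIXXIX and XIXIXXIXIXXIXXIXIXXIX.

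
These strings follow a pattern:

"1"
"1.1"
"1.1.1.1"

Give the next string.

1.1.1.1.1.1.1.1

Each string is two copies of the previous one joined by '.'.
One more doubling of 1.1.1.1 gives the answer.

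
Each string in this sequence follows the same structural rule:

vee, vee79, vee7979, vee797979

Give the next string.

Each term is the previous one with 79 appended.
Applying this once more to vee797979:

vee79797979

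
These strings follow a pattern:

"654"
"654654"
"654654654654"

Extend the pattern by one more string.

s(k+1) = s(k)·s(k) — each term doubles the last.
So the next term is two copies of 654654654654.

654654654654654654654654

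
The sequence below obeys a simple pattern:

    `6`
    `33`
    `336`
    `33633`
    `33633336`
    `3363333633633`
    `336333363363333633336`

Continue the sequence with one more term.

This is a Fibonacci-style word recurrence s(k) = s(k−1)·s(k−2): e.g. 33·6 = 336.
So term 8 is 336333363363333633336·3363333633633.

3363333633633336333363363333633633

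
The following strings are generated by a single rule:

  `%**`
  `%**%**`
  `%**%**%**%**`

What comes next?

s(k+1) = s(k)·s(k) — each term doubles the last.
One more doubling of %**%**%**%** gives the answer.

%**%**%**%**%**%**%**%**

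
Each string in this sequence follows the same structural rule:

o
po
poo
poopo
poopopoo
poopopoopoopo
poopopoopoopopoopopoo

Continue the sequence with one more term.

poopopoopoopopoopopoopoopopoopoopo

Each term (from the third on) is the previous term followed by the one before it: term 3 = po·o = poo.
The next term joins poopopoopoopopoopopoo and poopopoopoopo.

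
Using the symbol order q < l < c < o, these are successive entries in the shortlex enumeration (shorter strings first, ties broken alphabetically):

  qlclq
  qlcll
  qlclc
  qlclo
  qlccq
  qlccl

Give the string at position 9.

Continuing the enumeration 3 steps past qlccl: qlccl → qlccc → qlcco → (answer).

qlcoq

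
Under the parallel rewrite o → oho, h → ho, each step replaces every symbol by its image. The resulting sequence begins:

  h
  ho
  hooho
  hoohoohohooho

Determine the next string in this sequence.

hoohoohohoohoohohoohohoohoohohooho

φ(hoohoohohooho) expands symbol-by-symbol to ho oho oho ho oho oho ho oho ho oho oho ho oho; joining the 13 pieces gives the next term.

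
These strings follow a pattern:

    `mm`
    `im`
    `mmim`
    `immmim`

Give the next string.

From term 3 onward, concatenate the second-to-last term with the last: mm·im = mmim, im·mmim = immmim, …
So term 5 is mmim·immmim.

mmimimmmim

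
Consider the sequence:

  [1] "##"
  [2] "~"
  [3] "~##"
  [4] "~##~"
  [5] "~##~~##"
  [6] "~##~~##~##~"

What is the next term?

From term 3 onward, concatenate the last term with the second-to-last: ~·## = ~##, ~##·~ = ~##~, …
Continuing: ~##~~##~##~ · ~##~~## gives term 7.

~##~~##~##~~##~~##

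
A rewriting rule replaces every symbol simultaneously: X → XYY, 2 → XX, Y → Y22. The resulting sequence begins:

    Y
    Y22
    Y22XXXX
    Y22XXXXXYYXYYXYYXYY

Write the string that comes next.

Applying the rule to each of the 19 symbols of Y22XXXXXYYXYYXYYXYY gives the pieces Y22 XX XX XYY XYY XYY XYY XYY Y22 Y22 XYY Y22 Y22 XYY Y22 Y22 XYY Y22 Y22, which concatenate to the answer.

Y22XXXXXYYXYYXYYXYYXYYY22Y22XYYY22Y22XYYY22Y22XYYY22Y22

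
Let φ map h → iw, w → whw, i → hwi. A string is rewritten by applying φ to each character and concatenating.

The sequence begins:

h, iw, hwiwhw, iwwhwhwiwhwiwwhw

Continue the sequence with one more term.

Rewriting the 16 symbols of iwwhwhwiwhwiwwhw one by one yields hwi whw whw iw whw iw whw hwi whw iw whw hwi whw whw iw whw; concatenated:

hwiwhwwhwiwwhwiwwhwhwiwhwiwwhwhwiwhwwhwiwwhw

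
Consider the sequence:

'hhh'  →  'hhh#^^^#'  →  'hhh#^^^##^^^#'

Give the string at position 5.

hhh#^^^##^^^##^^^##^^^#

The strings grow by a fixed suffix #^^^# each time.
From hhh#^^^##^^^#, 2 further steps: hhh#^^^##^^^# → hhh#^^^##^^^##^^^# → (answer).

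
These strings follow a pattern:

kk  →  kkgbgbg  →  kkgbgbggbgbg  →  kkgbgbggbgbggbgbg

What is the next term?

Each term is the previous one with gbgbg appended.
So the next term is kkgbgbggbgbggbgbg·gbgbg.

kkgbgbggbgbggbgbggbgbg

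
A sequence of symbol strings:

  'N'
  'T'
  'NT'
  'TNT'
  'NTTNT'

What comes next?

Each term (from the third on) is the two preceding terms concatenated in order: term 3 = N·T = NT.
The next term joins TNT and NTTNT.

TNTNTTNT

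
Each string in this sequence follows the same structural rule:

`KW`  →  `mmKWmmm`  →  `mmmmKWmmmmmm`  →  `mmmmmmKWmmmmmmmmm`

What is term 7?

mmmmmmmmmmmmKWmmmmmmmmmmmmmmmmmm

s(k+1) = mm·s(k)·mmm, so each term gains mm as a prefix and mmm as a suffix.
From mmmmmmKWmmmmmmmmm, 3 further steps: mmmmmmKWmmmmmmmmm → mmmmmmmmKWmmmmmmmmmmmm → mmmmmmmmmmKWmmmmmmmmmmmmmmm → (answer).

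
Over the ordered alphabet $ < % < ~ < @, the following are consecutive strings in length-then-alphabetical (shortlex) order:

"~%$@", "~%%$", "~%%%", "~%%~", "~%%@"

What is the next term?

~%~$

The successor of ~%%@ increments the rightmost position that isn't already @ and resets every position after it to $.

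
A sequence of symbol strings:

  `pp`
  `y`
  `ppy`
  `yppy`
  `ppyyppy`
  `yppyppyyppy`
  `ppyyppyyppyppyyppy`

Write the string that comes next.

From term 3 onward, concatenate the second-to-last term with the last: pp·y = ppy, y·ppy = yppy, …
The next term joins yppyppyyppy and ppyyppyyppyppyyppy.

yppyppyyppyppyyppyyppyppyyppy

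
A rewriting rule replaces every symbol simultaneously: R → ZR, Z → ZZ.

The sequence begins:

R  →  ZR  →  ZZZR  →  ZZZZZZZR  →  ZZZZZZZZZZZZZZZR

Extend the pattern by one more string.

Rewriting the 16 symbols of ZZZZZZZZZZZZZZZR one by one yields ZZ ZZ ZZ ZZ ZZ ZZ ZZ ZZ ZZ ZZ ZZ ZZ ZZ ZZ ZZ ZR; concatenated:

ZZZZZZZZZZZZZZZZZZZZZZZZZZZZZZZR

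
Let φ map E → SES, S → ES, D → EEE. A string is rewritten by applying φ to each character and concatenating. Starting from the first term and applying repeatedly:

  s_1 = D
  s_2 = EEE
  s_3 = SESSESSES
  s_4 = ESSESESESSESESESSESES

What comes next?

SESESESSESESSESESSESESESSESESSESESSESESESSESESSESES

Applying the rule to each of the 21 symbols of ESSESESESSESESESSESES gives the pieces SES ES ES SES ES SES ES SES ES ES SES ES SES ES SES ES ES SES ES SES ES, which concatenate to the answer.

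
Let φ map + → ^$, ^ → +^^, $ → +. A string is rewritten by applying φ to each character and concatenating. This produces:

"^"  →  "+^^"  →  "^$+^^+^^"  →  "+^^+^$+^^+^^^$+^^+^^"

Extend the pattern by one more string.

Rewriting the 20 symbols of +^^+^$+^^+^^^$+^^+^^ one by one yields ^$ +^^ +^^ ^$ +^^ + ^$ +^^ +^^ ^$ +^^ +^^ +^^ + ^$ +^^ +^^ ^$ +^^ +^^; concatenated:

^$+^^+^^^$+^^+^$+^^+^^^$+^^+^^+^^+^$+^^+^^^$+^^+^^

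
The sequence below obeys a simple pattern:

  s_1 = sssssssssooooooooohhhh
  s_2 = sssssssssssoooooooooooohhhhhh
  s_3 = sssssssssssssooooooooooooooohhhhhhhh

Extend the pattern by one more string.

sssssssssssssssoooooooooooooooooohhhhhhhhhh

Term n consists of 2n+3 s's, followed by 3n o's, followed by 2n-2 h's, where the shown terms are n = 3, 4, 5.
For the next term, n = 6, so the run lengths are 15, 18, 10.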